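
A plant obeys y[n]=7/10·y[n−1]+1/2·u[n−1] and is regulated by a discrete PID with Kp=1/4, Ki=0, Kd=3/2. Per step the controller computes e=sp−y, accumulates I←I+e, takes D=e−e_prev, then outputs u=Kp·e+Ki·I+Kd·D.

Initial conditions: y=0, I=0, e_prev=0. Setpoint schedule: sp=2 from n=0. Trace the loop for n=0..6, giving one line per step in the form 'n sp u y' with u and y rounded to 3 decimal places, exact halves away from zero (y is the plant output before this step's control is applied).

(exact arithmetic carried between steps; '≈' marks a value shown rounded to 6 d.p. or computed from one; I and e_prev carry over from the previous line; the table rounds u and y to 3 d.p., halves away from zero)
n=0: y=0, sp=2, e=sp−y=2; I=2, D=e−e_prev=2; u=1/4·2+0·2+3/2·2=3.5; next y=7/10·0+1/2·3.5=1.75
n=1: y=1.75, sp=2, e=sp−y=0.25; I=2.25, D=e−e_prev=-1.75; u=1/4·0.25+0·2.25+3/2·(-1.75)=-2.5625; next y=7/10·1.75+1/2·(-2.5625)=-0.05625
n=2: y=-0.05625, sp=2, e=sp−y=2.05625; I=4.30625, D=e−e_prev=1.80625; u=1/4·2.05625+0·4.30625+3/2·1.80625≈3.223438; next y=7/10·(-0.05625)+1/2·3.223438≈1.572344
n=3: y≈1.572344, sp=2, e=sp−y≈0.427656; I≈4.733906, D=e−e_prev≈-1.628594; u=1/4·0.427656+0·4.733906+3/2·(-1.628594)≈-2.335977; next y=7/10·1.572344+1/2·(-2.335977)≈-0.067348
n=4: y≈-0.067348, sp=2, e=sp−y≈2.067348; I≈6.801254, D=e−e_prev≈1.639691; u=1/4·2.067348+0·6.801254+3/2·1.639691≈2.976374; next y=7/10·(-0.067348)+1/2·2.976374≈1.441044
n=5: y≈1.441044, sp=2, e=sp−y≈0.558956; I≈7.360210, D=e−e_prev≈-1.508391; u=1/4·0.558956+0·7.360210+3/2·(-1.508391)≈-2.122848; next y=7/10·1.441044+1/2·(-2.122848)≈-0.052693
n=6: y≈-0.052693, sp=2, e=sp−y≈2.052693; I≈9.412904, D=e−e_prev≈1.493737; u=1/4·2.052693+0·9.412904+3/2·1.493737≈2.753779; next y=7/10·(-0.052693)+1/2·2.753779≈1.340004

0 2 3.500 0.000
1 2 -2.563 1.750
2 2 3.223 -0.056
3 2 -2.336 1.572
4 2 2.976 -0.067
5 2 -2.123 1.441
6 2 2.754 -0.053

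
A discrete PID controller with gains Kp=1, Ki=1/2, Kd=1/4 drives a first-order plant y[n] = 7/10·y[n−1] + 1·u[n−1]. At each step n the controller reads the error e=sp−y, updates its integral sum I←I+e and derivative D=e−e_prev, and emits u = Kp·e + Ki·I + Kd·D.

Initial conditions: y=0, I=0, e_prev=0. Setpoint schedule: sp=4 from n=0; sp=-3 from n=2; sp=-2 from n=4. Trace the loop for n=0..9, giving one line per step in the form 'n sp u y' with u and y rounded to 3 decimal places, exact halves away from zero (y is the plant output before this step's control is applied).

0 4 7.000 0.000
1 4 -4.250 7.000
2 -3 -5.138 0.650
3 -3 2.532 -4.683
4 -2 -3.099 -0.746
5 -2 2.040 -3.621
6 -2 -3.339 -0.495
7 -2 2.274 -3.686
8 -2 -3.595 -0.306
9 -2 2.533 -3.810

(exact arithmetic carried between steps; '≈' marks a value shown rounded to 6 d.p. or computed from one; I and e_prev carry over from the previous line; the table rounds u and y to 3 d.p., halves away from zero)
n=0: y=0, sp=4, e=sp−y=4; I=4, D=e−e_prev=4; u=1·4+1/2·4+1/4·4=7; next y=7/10·0+1·7=7
n=1: y=7, sp=4, e=sp−y=-3; I=1, D=e−e_prev=-7; u=1·(-3)+1/2·1+1/4·(-7)=-4.25; next y=7/10·7+1·(-4.25)=0.65
n=2: y=0.65, sp=-3, e=sp−y=-3.65; I=-2.65, D=e−e_prev=-0.65; u=1·(-3.65)+1/2·(-2.65)+1/4·(-0.65)=-5.1375; next y=7/10·0.65+1·(-5.1375)=-4.6825
n=3: y=-4.6825, sp=-3, e=sp−y=1.6825; I=-0.9675, D=e−e_prev=5.3325; u=1·1.6825+1/2·(-0.9675)+1/4·5.3325=2.531875; next y=7/10·(-4.6825)+1·2.531875=-0.745875
n=4: y=-0.745875, sp=-2, e=sp−y=-1.254125; I=-2.221625, D=e−e_prev=-2.936625; u=1·(-1.254125)+1/2·(-2.221625)+1/4·(-2.936625)≈-3.099094; next y=7/10·(-0.745875)+1·(-3.099094)≈-3.621206
n=5: y≈-3.621206, sp=-2, e=sp−y≈1.621206; I≈-0.600419, D=e−e_prev≈2.875331; u=1·1.621206+1/2·(-0.600419)+1/4·2.875331≈2.039830; next y=7/10·(-3.621206)+1·2.039830≈-0.495015
n=6: y≈-0.495015, sp=-2, e=sp−y≈-1.504985; I≈-2.105404, D=e−e_prev≈-3.126192; u=1·(-1.504985)+1/2·(-2.105404)+1/4·(-3.126192)≈-3.339235; next y=7/10·(-0.495015)+1·(-3.339235)≈-3.685746
n=7: y≈-3.685746, sp=-2, e=sp−y≈1.685746; I≈-0.419659, D=e−e_prev≈3.190731; u=1·1.685746+1/2·(-0.419659)+1/4·3.190731≈2.273599; next y=7/10·(-3.685746)+1·2.273599≈-0.306423
n=8: y≈-0.306423, sp=-2, e=sp−y≈-1.693577; I≈-2.113236, D=e−e_prev≈-3.379323; u=1·(-1.693577)+1/2·(-2.113236)+1/4·(-3.379323)≈-3.595026; next y=7/10·(-0.306423)+1·(-3.595026)≈-3.809522
n=9: y≈-3.809522, sp=-2, e=sp−y≈1.809522; I≈-0.303714, D=e−e_prev≈3.503099; u=1·1.809522+1/2·(-0.303714)+1/4·3.503099≈2.533439; next y=7/10·(-3.809522)+1·2.533439≈-0.133226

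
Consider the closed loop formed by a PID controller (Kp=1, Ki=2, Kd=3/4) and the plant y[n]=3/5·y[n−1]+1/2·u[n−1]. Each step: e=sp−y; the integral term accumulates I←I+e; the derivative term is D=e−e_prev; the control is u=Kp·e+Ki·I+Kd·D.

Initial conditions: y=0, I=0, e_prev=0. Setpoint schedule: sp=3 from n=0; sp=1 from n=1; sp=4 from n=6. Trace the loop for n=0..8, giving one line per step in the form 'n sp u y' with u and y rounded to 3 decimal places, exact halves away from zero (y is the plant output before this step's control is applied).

0 3 11.250 0.000
1 1 -13.594 5.625
2 1 16.801 -3.422
3 1 -17.775 6.347
4 1 21.706 -5.079
5 1 -23.023 7.806
6 4 39.156 -6.828
7 4 -36.073 15.481
8 4 48.555 -8.748

(exact arithmetic carried between steps; '≈' marks a value shown rounded to 6 d.p. or computed from one; I and e_prev carry over from the previous line; the table rounds u and y to 3 d.p., halves away from zero)
n=0: y=0, sp=3, e=sp−y=3; I=3, D=e−e_prev=3; u=1·3+2·3+3/4·3=11.25; next y=3/5·0+1/2·11.25=5.625
n=1: y=5.625, sp=1, e=sp−y=-4.625; I=-1.625, D=e−e_prev=-7.625; u=1·(-4.625)+2·(-1.625)+3/4·(-7.625)=-13.59375; next y=3/5·5.625+1/2·(-13.59375)=-3.421875
n=2: y=-3.421875, sp=1, e=sp−y=4.421875; I=2.796875, D=e−e_prev=9.046875; u=1·4.421875+2·2.796875+3/4·9.046875≈16.800781; next y=3/5·(-3.421875)+1/2·16.800781≈6.347266
n=3: y≈6.347266, sp=1, e=sp−y≈-5.347266; I≈-2.550391, D=e−e_prev≈-9.769141; u=1·(-5.347266)+2·(-2.550391)+3/4·(-9.769141)≈-17.774902; next y=3/5·6.347266+1/2·(-17.774902)≈-5.079092
n=4: y≈-5.079092, sp=1, e=sp−y≈6.079092; I≈3.528701, D=e−e_prev≈11.426357; u=1·6.079092+2·3.528701+3/4·11.426357≈21.706262; next y=3/5·(-5.079092)+1/2·21.706262≈7.805676
n=5: y≈7.805676, sp=1, e=sp−y≈-6.805676; I≈-3.276975, D=e−e_prev≈-12.884768; u=1·(-6.805676)+2·(-3.276975)+3/4·(-12.884768)≈-23.023202; next y=3/5·7.805676+1/2·(-23.023202)≈-6.828195
n=6: y≈-6.828195, sp=4, e=sp−y≈10.828195; I≈7.551220, D=e−e_prev≈17.633871; u=1·10.828195+2·7.551220+3/4·17.633871≈39.156039; next y=3/5·(-6.828195)+1/2·39.156039≈15.481103
n=7: y≈15.481103, sp=4, e=sp−y≈-11.481103; I≈-3.929882, D=e−e_prev≈-22.309298; u=1·(-11.481103)+2·(-3.929882)+3/4·(-22.309298)≈-36.072840; next y=3/5·15.481103+1/2·(-36.072840)≈-8.747759
n=8: y≈-8.747759, sp=4, e=sp−y≈12.747759; I≈8.817876, D=e−e_prev≈24.228861; u=1·12.747759+2·8.817876+3/4·24.228861≈48.555157; next y=3/5·(-8.747759)+1/2·48.555157≈19.028923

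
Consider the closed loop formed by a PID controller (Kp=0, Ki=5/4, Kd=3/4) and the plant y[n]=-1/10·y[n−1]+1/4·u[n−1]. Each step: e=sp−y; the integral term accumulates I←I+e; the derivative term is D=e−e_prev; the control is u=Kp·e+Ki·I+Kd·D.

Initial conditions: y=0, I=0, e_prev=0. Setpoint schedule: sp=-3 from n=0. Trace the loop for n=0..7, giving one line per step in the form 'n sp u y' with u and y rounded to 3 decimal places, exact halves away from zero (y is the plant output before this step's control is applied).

(exact arithmetic carried between steps; '≈' marks a value shown rounded to 6 d.p. or computed from one; I and e_prev carry over from the previous line; the table rounds u and y to 3 d.p., halves away from zero)
n=0: y=0, sp=-3, e=sp−y=-3; I=-3, D=e−e_prev=-3; u=0·(-3)+5/4·(-3)+3/4·(-3)=-6; next y=-1/10·0+1/4·(-6)=-1.5
n=1: y=-1.5, sp=-3, e=sp−y=-1.5; I=-4.5, D=e−e_prev=1.5; u=0·(-1.5)+5/4·(-4.5)+3/4·1.5=-4.5; next y=-1/10·(-1.5)+1/4·(-4.5)=-0.975
n=2: y=-0.975, sp=-3, e=sp−y=-2.025; I=-6.525, D=e−e_prev=-0.525; u=0·(-2.025)+5/4·(-6.525)+3/4·(-0.525)=-8.55; next y=-1/10·(-0.975)+1/4·(-8.55)=-2.04
n=3: y=-2.04, sp=-3, e=sp−y=-0.96; I=-7.485, D=e−e_prev=1.065; u=0·(-0.96)+5/4·(-7.485)+3/4·1.065=-8.5575; next y=-1/10·(-2.04)+1/4·(-8.5575)=-1.935375
n=4: y=-1.935375, sp=-3, e=sp−y=-1.064625; I=-8.549625, D=e−e_prev=-0.104625; u=0·(-1.064625)+5/4·(-8.549625)+3/4·(-0.104625)=-10.7655; next y=-1/10·(-1.935375)+1/4·(-10.7655)≈-2.497838
n=5: y≈-2.497838, sp=-3, e=sp−y≈-0.502163; I≈-9.051788, D=e−e_prev≈0.562463; u=0·(-0.502163)+5/4·(-9.051788)+3/4·0.562463≈-10.892888; next y=-1/10·(-2.497838)+1/4·(-10.892888)≈-2.473438
n=6: y≈-2.473438, sp=-3, e=sp−y≈-0.526562; I≈-9.578349, D=e−e_prev≈-0.024399; u=0·(-0.526562)+5/4·(-9.578349)+3/4·(-0.024399)≈-11.991236; next y=-1/10·(-2.473438)+1/4·(-11.991236)≈-2.750465
n=7: y≈-2.750465, sp=-3, e=sp−y≈-0.249535; I≈-9.827884, D=e−e_prev≈0.277027; u=0·(-0.249535)+5/4·(-9.827884)+3/4·0.277027≈-12.077085; next y=-1/10·(-2.750465)+1/4·(-12.077085)≈-2.744225

0 -3 -6.000 0.000
1 -3 -4.500 -1.500
2 -3 -8.550 -0.975
3 -3 -8.558 -2.040
4 -3 -10.766 -1.935
5 -3 -10.893 -2.498
6 -3 -11.991 -2.473
7 -3 -12.077 -2.750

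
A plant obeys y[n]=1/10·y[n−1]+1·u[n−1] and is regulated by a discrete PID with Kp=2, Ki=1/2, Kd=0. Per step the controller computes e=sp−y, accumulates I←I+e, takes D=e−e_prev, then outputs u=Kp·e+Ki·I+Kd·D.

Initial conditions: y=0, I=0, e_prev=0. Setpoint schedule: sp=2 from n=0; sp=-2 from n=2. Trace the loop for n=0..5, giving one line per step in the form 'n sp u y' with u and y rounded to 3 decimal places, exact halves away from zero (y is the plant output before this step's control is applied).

(exact arithmetic carried between steps; '≈' marks a value shown rounded to 6 d.p. or computed from one; I and e_prev carry over from the previous line; the table rounds u and y to 3 d.p., halves away from zero)
n=0: y=0, sp=2, e=sp−y=2; I=2, D=e−e_prev=2; u=2·2+1/2·2+0·2=5; next y=1/10·0+1·5=5
n=1: y=5, sp=2, e=sp−y=-3; I=-1, D=e−e_prev=-5; u=2·(-3)+1/2·(-1)+0·(-5)=-6.5; next y=1/10·5+1·(-6.5)=-6
n=2: y=-6, sp=-2, e=sp−y=4; I=3, D=e−e_prev=7; u=2·4+1/2·3+0·7=9.5; next y=1/10·(-6)+1·9.5=8.9
n=3: y=8.9, sp=-2, e=sp−y=-10.9; I=-7.9, D=e−e_prev=-14.9; u=2·(-10.9)+1/2·(-7.9)+0·(-14.9)=-25.75; next y=1/10·8.9+1·(-25.75)=-24.86
n=4: y=-24.86, sp=-2, e=sp−y=22.86; I=14.96, D=e−e_prev=33.76; u=2·22.86+1/2·14.96+0·33.76=53.2; next y=1/10·(-24.86)+1·53.2=50.714
n=5: y=50.714, sp=-2, e=sp−y=-52.714; I=-37.754, D=e−e_prev=-75.574; u=2·(-52.714)+1/2·(-37.754)+0·(-75.574)=-124.305; next y=1/10·50.714+1·(-124.305)=-119.2336

0 2 5.000 0.000
1 2 -6.500 5.000
2 -2 9.500 -6.000
3 -2 -25.750 8.900
4 -2 53.200 -24.860
5 -2 -124.305 50.714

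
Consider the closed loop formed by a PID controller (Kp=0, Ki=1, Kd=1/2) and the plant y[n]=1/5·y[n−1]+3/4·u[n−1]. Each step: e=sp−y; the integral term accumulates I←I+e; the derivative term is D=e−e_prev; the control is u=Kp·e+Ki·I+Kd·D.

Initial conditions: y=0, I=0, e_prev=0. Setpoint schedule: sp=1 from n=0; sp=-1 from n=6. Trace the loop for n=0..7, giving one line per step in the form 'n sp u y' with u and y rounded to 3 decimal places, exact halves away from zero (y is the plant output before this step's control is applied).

0 1 1.500 0.000
1 1 0.313 1.125
2 1 1.748 0.459
3 1 0.541 1.403
4 1 1.685 0.686
5 1 0.568 1.401
6 -1 -1.433 0.706
7 -1 -0.027 -0.934

(exact arithmetic carried between steps; '≈' marks a value shown rounded to 6 d.p. or computed from one; I and e_prev carry over from the previous line; the table rounds u and y to 3 d.p., halves away from zero)
n=0: y=0, sp=1, e=sp−y=1; I=1, D=e−e_prev=1; u=0·1+1·1+1/2·1=1.5; next y=1/5·0+3/4·1.5=1.125
n=1: y=1.125, sp=1, e=sp−y=-0.125; I=0.875, D=e−e_prev=-1.125; u=0·(-0.125)+1·0.875+1/2·(-1.125)=0.3125; next y=1/5·1.125+3/4·0.3125=0.459375
n=2: y=0.459375, sp=1, e=sp−y=0.540625; I=1.415625, D=e−e_prev=0.665625; u=0·0.540625+1·1.415625+1/2·0.665625≈1.748438; next y=1/5·0.459375+3/4·1.748438≈1.403203
n=3: y≈1.403203, sp=1, e=sp−y≈-0.403203; I≈1.012422, D=e−e_prev≈-0.943828; u=0·(-0.403203)+1·1.012422+1/2·(-0.943828)≈0.540508; next y=1/5·1.403203+3/4·0.540508≈0.686021
n=4: y≈0.686021, sp=1, e=sp−y≈0.313979; I≈1.326400, D=e−e_prev≈0.717182; u=0·0.313979+1·1.326400+1/2·0.717182≈1.684991; next y=1/5·0.686021+3/4·1.684991≈1.400948
n=5: y≈1.400948, sp=1, e=sp−y≈-0.400948; I≈0.925453, D=e−e_prev≈-0.714926; u=0·(-0.400948)+1·0.925453+1/2·(-0.714926)≈0.567990; next y=1/5·1.400948+3/4·0.567990≈0.706182
n=6: y≈0.706182, sp=-1, e=sp−y≈-1.706182; I≈-0.780729, D=e−e_prev≈-1.305234; u=0·(-1.706182)+1·(-0.780729)+1/2·(-1.305234)≈-1.433346; next y=1/5·0.706182+3/4·(-1.433346)≈-0.933773
n=7: y≈-0.933773, sp=-1, e=sp−y≈-0.066227; I≈-0.846956, D=e−e_prev≈1.639955; u=0·(-0.066227)+1·(-0.846956)+1/2·1.639955≈-0.026978; next y=1/5·(-0.933773)+3/4·(-0.026978)≈-0.206988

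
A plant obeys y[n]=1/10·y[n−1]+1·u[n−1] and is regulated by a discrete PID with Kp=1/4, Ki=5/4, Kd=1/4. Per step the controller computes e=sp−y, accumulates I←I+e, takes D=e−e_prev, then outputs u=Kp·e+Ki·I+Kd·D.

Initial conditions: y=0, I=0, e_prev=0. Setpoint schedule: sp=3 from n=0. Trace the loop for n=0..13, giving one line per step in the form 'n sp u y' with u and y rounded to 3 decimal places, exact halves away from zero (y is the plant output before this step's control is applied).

(exact arithmetic carried between steps; '≈' marks a value shown rounded to 6 d.p. or computed from one; I and e_prev carry over from the previous line; the table rounds u and y to 3 d.p., halves away from zero)
n=0: y=0, sp=3, e=sp−y=3; I=3, D=e−e_prev=3; u=1/4·3+5/4·3+1/4·3=5.25; next y=1/10·0+1·5.25=5.25
n=1: y=5.25, sp=3, e=sp−y=-2.25; I=0.75, D=e−e_prev=-5.25; u=1/4·(-2.25)+5/4·0.75+1/4·(-5.25)=-0.9375; next y=1/10·5.25+1·(-0.9375)=-0.4125
n=2: y=-0.4125, sp=3, e=sp−y=3.4125; I=4.1625, D=e−e_prev=5.6625; u=1/4·3.4125+5/4·4.1625+1/4·5.6625=7.471875; next y=1/10·(-0.4125)+1·7.471875=7.430625
n=3: y=7.430625, sp=3, e=sp−y=-4.430625; I=-0.268125, D=e−e_prev=-7.843125; u=1/4·(-4.430625)+5/4·(-0.268125)+1/4·(-7.843125)≈-3.403594; next y=1/10·7.430625+1·(-3.403594)≈-2.660531
n=4: y≈-2.660531, sp=3, e=sp−y≈5.660531; I≈5.392406, D=e−e_prev≈10.091156; u=1/4·5.660531+5/4·5.392406+1/4·10.091156≈10.678430; next y=1/10·(-2.660531)+1·10.678430≈10.412377
n=5: y≈10.412377, sp=3, e=sp−y≈-7.412377; I≈-2.019970, D=e−e_prev≈-13.072908; u=1/4·(-7.412377)+5/4·(-2.019970)+1/4·(-13.072908)≈-7.646284; next y=1/10·10.412377+1·(-7.646284)≈-6.605046
n=6: y≈-6.605046, sp=3, e=sp−y≈9.605046; I≈7.585076, D=e−e_prev≈17.017423; u=1/4·9.605046+5/4·7.585076+1/4·17.017423≈16.136962; next y=1/10·(-6.605046)+1·16.136962≈15.476458
n=7: y≈15.476458, sp=3, e=sp−y≈-12.476458; I≈-4.891382, D=e−e_prev≈-22.081504; u=1/4·(-12.476458)+5/4·(-4.891382)+1/4·(-22.081504)≈-14.753718; next y=1/10·15.476458+1·(-14.753718)≈-13.206072
n=8: y≈-13.206072, sp=3, e=sp−y≈16.206072; I≈11.314690, D=e−e_prev≈28.682529; u=1/4·16.206072+5/4·11.314690+1/4·28.682529≈25.365513; next y=1/10·(-13.206072)+1·25.365513≈24.044906
n=9: y≈24.044906, sp=3, e=sp−y≈-21.044906; I≈-9.730216, D=e−e_prev≈-37.250977; u=1/4·(-21.044906)+5/4·(-9.730216)+1/4·(-37.250977)≈-26.736740; next y=1/10·24.044906+1·(-26.736740)≈-24.332250
n=10: y≈-24.332250, sp=3, e=sp−y≈27.332250; I≈17.602034, D=e−e_prev≈48.377156; u=1/4·27.332250+5/4·17.602034+1/4·48.377156≈40.929894; next y=1/10·(-24.332250)+1·40.929894≈38.496669
n=11: y≈38.496669, sp=3, e=sp−y≈-35.496669; I≈-17.894635, D=e−e_prev≈-62.828919; u=1/4·(-35.496669)+5/4·(-17.894635)+1/4·(-62.828919)≈-46.949691; next y=1/10·38.496669+1·(-46.949691)≈-43.100024
n=12: y≈-43.100024, sp=3, e=sp−y≈46.100024; I≈28.205389, D=e−e_prev≈81.596693; u=1/4·46.100024+5/4·28.205389+1/4·81.596693≈67.180915; next y=1/10·(-43.100024)+1·67.180915≈62.870913
n=13: y≈62.870913, sp=3, e=sp−y≈-59.870913; I≈-31.665524, D=e−e_prev≈-105.970936; u=1/4·(-59.870913)+5/4·(-31.665524)+1/4·(-105.970936)≈-81.042367; next y=1/10·62.870913+1·(-81.042367)≈-74.755276

0 3 5.250 0.000
1 3 -0.938 5.250
2 3 7.472 -0.413
3 3 -3.404 7.431
4 3 10.678 -2.661
5 3 -7.646 10.412
6 3 16.137 -6.605
7 3 -14.754 15.476
8 3 25.366 -13.206
9 3 -26.737 24.045
10 3 40.930 -24.332
11 3 -46.950 38.497
12 3 67.181 -43.100
13 3 -81.042 62.871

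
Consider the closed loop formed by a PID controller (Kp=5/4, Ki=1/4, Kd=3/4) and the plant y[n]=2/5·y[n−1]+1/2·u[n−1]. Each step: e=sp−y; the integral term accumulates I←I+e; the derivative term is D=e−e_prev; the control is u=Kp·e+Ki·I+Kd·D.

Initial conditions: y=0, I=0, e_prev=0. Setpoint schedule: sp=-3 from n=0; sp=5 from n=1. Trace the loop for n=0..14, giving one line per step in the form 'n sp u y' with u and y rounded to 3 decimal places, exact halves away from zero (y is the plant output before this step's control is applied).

0 -3 -6.750 0.000
1 5 20.344 -3.375
2 5 -13.537 8.822
3 5 21.794 -3.240
4 5 -14.084 9.601
5 5 23.202 -3.202
6 5 -14.774 10.320
7 5 24.591 -3.259
8 5 -15.593 10.992
9 5 25.978 -3.400
10 5 -16.531 11.629
11 5 27.380 -3.614
12 5 -17.580 12.245
13 5 28.810 -3.892
14 5 -18.735 12.848

(exact arithmetic carried between steps; '≈' marks a value shown rounded to 6 d.p. or computed from one; I and e_prev carry over from the previous line; the table rounds u and y to 3 d.p., halves away from zero)
n=0: y=0, sp=-3, e=sp−y=-3; I=-3, D=e−e_prev=-3; u=5/4·(-3)+1/4·(-3)+3/4·(-3)=-6.75; next y=2/5·0+1/2·(-6.75)=-3.375
n=1: y=-3.375, sp=5, e=sp−y=8.375; I=5.375, D=e−e_prev=11.375; u=5/4·8.375+1/4·5.375+3/4·11.375=20.34375; next y=2/5·(-3.375)+1/2·20.34375=8.821875
n=2: y=8.821875, sp=5, e=sp−y=-3.821875; I=1.553125, D=e−e_prev=-12.196875; u=5/4·(-3.821875)+1/4·1.553125+3/4·(-12.196875)≈-13.536719; next y=2/5·8.821875+1/2·(-13.536719)≈-3.239609
n=3: y≈-3.239609, sp=5, e=sp−y≈8.239609; I≈9.792734, D=e−e_prev≈12.061484; u=5/4·8.239609+1/4·9.792734+3/4·12.061484≈21.793809; next y=2/5·(-3.239609)+1/2·21.793809≈9.601061
n=4: y≈9.601061, sp=5, e=sp−y≈-4.601061; I≈5.191674, D=e−e_prev≈-12.840670; u=5/4·(-4.601061)+1/4·5.191674+3/4·(-12.840670)≈-14.083910; next y=2/5·9.601061+1/2·(-14.083910)≈-3.201531
n=5: y≈-3.201531, sp=5, e=sp−y≈8.201531; I≈13.393204, D=e−e_prev≈12.802591; u=5/4·8.201531+1/4·13.393204+3/4·12.802591≈23.202158; next y=2/5·(-3.201531)+1/2·23.202158≈10.320467
n=6: y≈10.320467, sp=5, e=sp−y≈-5.320467; I≈8.072738, D=e−e_prev≈-13.521997; u=5/4·(-5.320467)+1/4·8.072738+3/4·(-13.521997)≈-14.773897; next y=2/5·10.320467+1/2·(-14.773897)≈-3.258762
n=7: y≈-3.258762, sp=5, e=sp−y≈8.258762; I≈16.331500, D=e−e_prev≈13.579228; u=5/4·8.258762+1/4·16.331500+3/4·13.579228≈24.590748; next y=2/5·(-3.258762)+1/2·24.590748≈10.991869
n=8: y≈10.991869, sp=5, e=sp−y≈-5.991869; I≈10.339630, D=e−e_prev≈-14.250631; u=5/4·(-5.991869)+1/4·10.339630+3/4·(-14.250631)≈-15.592903; next y=2/5·10.991869+1/2·(-15.592903)≈-3.399704
n=9: y≈-3.399704, sp=5, e=sp−y≈8.399704; I≈18.739334, D=e−e_prev≈14.391573; u=5/4·8.399704+1/4·18.739334+3/4·14.391573≈25.978143; next y=2/5·(-3.399704)+1/2·25.978143≈11.629190
n=10: y≈11.629190, sp=5, e=sp−y≈-6.629190; I≈12.110144, D=e−e_prev≈-15.028893; u=5/4·(-6.629190)+1/4·12.110144+3/4·(-15.028893)≈-16.530622; next y=2/5·11.629190+1/2·(-16.530622)≈-3.613635
n=11: y≈-3.613635, sp=5, e=sp−y≈8.613635; I≈20.723779, D=e−e_prev≈15.242825; u=5/4·8.613635+1/4·20.723779+3/4·15.242825≈27.380107; next y=2/5·(-3.613635)+1/2·27.380107≈12.244599
n=12: y≈12.244599, sp=5, e=sp−y≈-7.244599; I≈13.479179, D=e−e_prev≈-15.858234; u=5/4·(-7.244599)+1/4·13.479179+3/4·(-15.858234)≈-17.579630; next y=2/5·12.244599+1/2·(-17.579630)≈-3.891975
n=13: y≈-3.891975, sp=5, e=sp−y≈8.891975; I≈22.371154, D=e−e_prev≈16.136575; u=5/4·8.891975+1/4·22.371154+3/4·16.136575≈28.810189; next y=2/5·(-3.891975)+1/2·28.810189≈12.848304
n=14: y≈12.848304, sp=5, e=sp−y≈-7.848304; I≈14.522850, D=e−e_prev≈-16.740280; u=5/4·(-7.848304)+1/4·14.522850+3/4·(-16.740280)≈-18.734877; next y=2/5·12.848304+1/2·(-18.734877)≈-4.228117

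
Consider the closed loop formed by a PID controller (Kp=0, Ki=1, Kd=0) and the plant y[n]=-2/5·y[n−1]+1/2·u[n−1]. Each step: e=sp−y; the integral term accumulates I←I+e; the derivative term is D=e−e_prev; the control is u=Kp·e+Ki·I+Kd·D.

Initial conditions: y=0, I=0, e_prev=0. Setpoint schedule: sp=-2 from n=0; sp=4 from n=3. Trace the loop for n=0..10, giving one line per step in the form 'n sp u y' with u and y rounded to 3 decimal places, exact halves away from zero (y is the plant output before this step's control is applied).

(exact arithmetic carried between steps; '≈' marks a value shown rounded to 6 d.p. or computed from one; I and e_prev carry over from the previous line; the table rounds u and y to 3 d.p., halves away from zero)
n=0: y=0, sp=-2, e=sp−y=-2; I=-2, D=e−e_prev=-2; u=0·(-2)+1·(-2)+0·(-2)=-2; next y=-2/5·0+1/2·(-2)=-1
n=1: y=-1, sp=-2, e=sp−y=-1; I=-3, D=e−e_prev=1; u=0·(-1)+1·(-3)+0·1=-3; next y=-2/5·(-1)+1/2·(-3)=-1.1
n=2: y=-1.1, sp=-2, e=sp−y=-0.9; I=-3.9, D=e−e_prev=0.1; u=0·(-0.9)+1·(-3.9)+0·0.1=-3.9; next y=-2/5·(-1.1)+1/2·(-3.9)=-1.51
n=3: y=-1.51, sp=4, e=sp−y=5.51; I=1.61, D=e−e_prev=6.41; u=0·5.51+1·1.61+0·6.41=1.61; next y=-2/5·(-1.51)+1/2·1.61=1.409
n=4: y=1.409, sp=4, e=sp−y=2.591; I=4.201, D=e−e_prev=-2.919; u=0·2.591+1·4.201+0·(-2.919)=4.201; next y=-2/5·1.409+1/2·4.201=1.5369
n=5: y=1.5369, sp=4, e=sp−y=2.4631; I=6.6641, D=e−e_prev=-0.1279; u=0·2.4631+1·6.6641+0·(-0.1279)=6.6641; next y=-2/5·1.5369+1/2·6.6641=2.71729
n=6: y=2.71729, sp=4, e=sp−y=1.28271; I=7.94681, D=e−e_prev=-1.18039; u=0·1.28271+1·7.94681+0·(-1.18039)=7.94681; next y=-2/5·2.71729+1/2·7.94681=2.886489
n=7: y=2.886489, sp=4, e=sp−y=1.113511; I=9.060321, D=e−e_prev=-0.169199; u=0·1.113511+1·9.060321+0·(-0.169199)=9.060321; next y=-2/5·2.886489+1/2·9.060321≈3.375565
n=8: y≈3.375565, sp=4, e=sp−y≈0.624435; I≈9.684756, D=e−e_prev≈-0.489076; u=0·0.624435+1·9.684756+0·(-0.489076)≈9.684756; next y=-2/5·3.375565+1/2·9.684756≈3.492152
n=9: y≈3.492152, sp=4, e=sp−y≈0.507848; I≈10.192604, D=e−e_prev≈-0.116587; u=0·0.507848+1·10.192604+0·(-0.116587)≈10.192604; next y=-2/5·3.492152+1/2·10.192604≈3.699441
n=10: y≈3.699441, sp=4, e=sp−y≈0.300559; I≈10.493163, D=e−e_prev≈-0.207289; u=0·0.300559+1·10.493163+0·(-0.207289)≈10.493163; next y=-2/5·3.699441+1/2·10.493163≈3.766805

0 -2 -2.000 0.000
1 -2 -3.000 -1.000
2 -2 -3.900 -1.100
3 4 1.610 -1.510
4 4 4.201 1.409
5 4 6.664 1.537
6 4 7.947 2.717
7 4 9.060 2.886
8 4 9.685 3.376
9 4 10.193 3.492
10 4 10.493 3.699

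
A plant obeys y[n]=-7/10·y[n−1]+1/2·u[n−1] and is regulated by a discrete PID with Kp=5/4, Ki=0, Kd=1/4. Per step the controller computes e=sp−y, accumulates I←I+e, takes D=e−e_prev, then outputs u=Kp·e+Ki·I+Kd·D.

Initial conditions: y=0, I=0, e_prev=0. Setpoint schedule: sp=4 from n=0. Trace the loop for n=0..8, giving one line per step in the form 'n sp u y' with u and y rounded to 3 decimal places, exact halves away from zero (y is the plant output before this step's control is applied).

(exact arithmetic carried between steps; '≈' marks a value shown rounded to 6 d.p. or computed from one; I and e_prev carry over from the previous line; the table rounds u and y to 3 d.p., halves away from zero)
n=0: y=0, sp=4, e=sp−y=4; I=4, D=e−e_prev=4; u=5/4·4+0·4+1/4·4=6; next y=-7/10·0+1/2·6=3
n=1: y=3, sp=4, e=sp−y=1; I=5, D=e−e_prev=-3; u=5/4·1+0·5+1/4·(-3)=0.5; next y=-7/10·3+1/2·0.5=-1.85
n=2: y=-1.85, sp=4, e=sp−y=5.85; I=10.85, D=e−e_prev=4.85; u=5/4·5.85+0·10.85+1/4·4.85=8.525; next y=-7/10·(-1.85)+1/2·8.525=5.5575
n=3: y=5.5575, sp=4, e=sp−y=-1.5575; I=9.2925, D=e−e_prev=-7.4075; u=5/4·(-1.5575)+0·9.2925+1/4·(-7.4075)=-3.79875; next y=-7/10·5.5575+1/2·(-3.79875)=-5.789625
n=4: y=-5.789625, sp=4, e=sp−y=9.789625; I=19.082125, D=e−e_prev=11.347125; u=5/4·9.789625+0·19.082125+1/4·11.347125≈15.073813; next y=-7/10·(-5.789625)+1/2·15.073813≈11.589644
n=5: y≈11.589644, sp=4, e=sp−y≈-7.589644; I≈11.492481, D=e−e_prev≈-17.379269; u=5/4·(-7.589644)+0·11.492481+1/4·(-17.379269)≈-13.831872; next y=-7/10·11.589644+1/2·(-13.831872)≈-15.028687
n=6: y≈-15.028687, sp=4, e=sp−y≈19.028687; I≈30.521168, D=e−e_prev≈26.618330; u=5/4·19.028687+0·30.521168+1/4·26.618330≈30.440441; next y=-7/10·(-15.028687)+1/2·30.440441≈25.740301
n=7: y≈25.740301, sp=4, e=sp−y≈-21.740301; I≈8.780867, D=e−e_prev≈-40.768988; u=5/4·(-21.740301)+0·8.780867+1/4·(-40.768988)≈-37.367623; next y=-7/10·25.740301+1/2·(-37.367623)≈-36.702022
n=8: y≈-36.702022, sp=4, e=sp−y≈40.702022; I≈49.482889, D=e−e_prev≈62.442323; u=5/4·40.702022+0·49.482889+1/4·62.442323≈66.488109; next y=-7/10·(-36.702022)+1/2·66.488109≈58.935470

0 4 6.000 0.000
1 4 0.500 3.000
2 4 8.525 -1.850
3 4 -3.799 5.558
4 4 15.074 -5.790
5 4 -13.832 11.590
6 4 30.440 -15.029
7 4 -37.368 25.740
8 4 66.488 -36.702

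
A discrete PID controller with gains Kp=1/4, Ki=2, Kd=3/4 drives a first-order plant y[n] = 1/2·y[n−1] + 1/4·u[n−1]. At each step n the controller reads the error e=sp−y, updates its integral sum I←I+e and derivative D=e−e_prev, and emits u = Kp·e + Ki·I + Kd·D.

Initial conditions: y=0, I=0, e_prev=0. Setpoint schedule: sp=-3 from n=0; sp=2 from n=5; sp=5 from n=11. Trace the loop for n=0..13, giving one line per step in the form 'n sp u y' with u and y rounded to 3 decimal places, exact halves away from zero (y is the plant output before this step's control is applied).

0 -3 -9.000 0.000
1 -3 -6.000 -2.250
2 -3 -8.063 -2.625
3 -3 -6.984 -3.328
4 -3 -6.609 -3.410
5 2 8.991 -3.357
6 2 4.216 0.569
7 2 7.714 1.339
8 2 5.836 2.598
9 2 5.105 2.758
10 2 4.017 2.655
11 5 12.600 2.332
12 5 9.491 4.316
13 5 11.703 4.531

(exact arithmetic carried between steps; '≈' marks a value shown rounded to 6 d.p. or computed from one; I and e_prev carry over from the previous line; the table rounds u and y to 3 d.p., halves away from zero)
n=0: y=0, sp=-3, e=sp−y=-3; I=-3, D=e−e_prev=-3; u=1/4·(-3)+2·(-3)+3/4·(-3)=-9; next y=1/2·0+1/4·(-9)=-2.25
n=1: y=-2.25, sp=-3, e=sp−y=-0.75; I=-3.75, D=e−e_prev=2.25; u=1/4·(-0.75)+2·(-3.75)+3/4·2.25=-6; next y=1/2·(-2.25)+1/4·(-6)=-2.625
n=2: y=-2.625, sp=-3, e=sp−y=-0.375; I=-4.125, D=e−e_prev=0.375; u=1/4·(-0.375)+2·(-4.125)+3/4·0.375=-8.0625; next y=1/2·(-2.625)+1/4·(-8.0625)=-3.328125
n=3: y=-3.328125, sp=-3, e=sp−y=0.328125; I=-3.796875, D=e−e_prev=0.703125; u=1/4·0.328125+2·(-3.796875)+3/4·0.703125=-6.984375; next y=1/2·(-3.328125)+1/4·(-6.984375)≈-3.410156
n=4: y≈-3.410156, sp=-3, e=sp−y≈0.410156; I≈-3.386719, D=e−e_prev≈0.082031; u=1/4·0.410156+2·(-3.386719)+3/4·0.082031≈-6.609375; next y=1/2·(-3.410156)+1/4·(-6.609375)≈-3.357422
n=5: y≈-3.357422, sp=2, e=sp−y≈5.357422; I≈1.970703, D=e−e_prev≈4.947266; u=1/4·5.357422+2·1.970703+3/4·4.947266≈8.991211; next y=1/2·(-3.357422)+1/4·8.991211≈0.569092
n=6: y≈0.569092, sp=2, e=sp−y≈1.430908; I≈3.401611, D=e−e_prev≈-3.926514; u=1/4·1.430908+2·3.401611+3/4·(-3.926514)≈4.216064; next y=1/2·0.569092+1/4·4.216064≈1.338562
n=7: y≈1.338562, sp=2, e=sp−y≈0.661438; I≈4.063049, D=e−e_prev≈-0.769470; u=1/4·0.661438+2·4.063049+3/4·(-0.769470)≈7.714355; next y=1/2·1.338562+1/4·7.714355≈2.597870
n=8: y≈2.597870, sp=2, e=sp−y≈-0.597870; I≈3.465179, D=e−e_prev≈-1.259308; u=1/4·(-0.597870)+2·3.465179+3/4·(-1.259308)≈5.836411; next y=1/2·2.597870+1/4·5.836411≈2.758038
n=9: y≈2.758038, sp=2, e=sp−y≈-0.758038; I≈2.707142, D=e−e_prev≈-0.160168; u=1/4·(-0.758038)+2·2.707142+3/4·(-0.160168)≈5.104649; next y=1/2·2.758038+1/4·5.104649≈2.655181
n=10: y≈2.655181, sp=2, e=sp−y≈-0.655181; I≈2.051961, D=e−e_prev≈0.102857; u=1/4·(-0.655181)+2·2.051961+3/4·0.102857≈4.017269; next y=1/2·2.655181+1/4·4.017269≈2.331908
n=11: y≈2.331908, sp=5, e=sp−y≈2.668092; I≈4.720053, D=e−e_prev≈3.323273; u=1/4·2.668092+2·4.720053+3/4·3.323273≈12.599584; next y=1/2·2.331908+1/4·12.599584≈4.315850
n=12: y≈4.315850, sp=5, e=sp−y≈0.684150; I≈5.404203, D=e−e_prev≈-1.983942; u=1/4·0.684150+2·5.404203+3/4·(-1.983942)≈9.491487; next y=1/2·4.315850+1/4·9.491487≈4.530797
n=13: y≈4.530797, sp=5, e=sp−y≈0.469203; I≈5.873406, D=e−e_prev≈-0.214947; u=1/4·0.469203+2·5.873406+3/4·(-0.214947)≈11.702904; next y=1/2·4.530797+1/4·11.702904≈5.191124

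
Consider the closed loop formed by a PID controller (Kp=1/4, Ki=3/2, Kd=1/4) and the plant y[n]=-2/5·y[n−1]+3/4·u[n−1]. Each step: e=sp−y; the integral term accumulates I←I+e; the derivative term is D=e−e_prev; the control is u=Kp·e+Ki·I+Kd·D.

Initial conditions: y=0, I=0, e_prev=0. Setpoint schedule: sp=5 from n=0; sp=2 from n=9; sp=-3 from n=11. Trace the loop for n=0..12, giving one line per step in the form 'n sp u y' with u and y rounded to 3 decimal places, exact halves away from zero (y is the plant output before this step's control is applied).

0 5 10.000 0.000
1 5 1.250 7.500
2 5 18.500 -2.063
3 5 -6.822 14.700
4 5 34.212 -10.996
5 5 -30.325 30.057
6 5 72.000 -34.767
7 5 -89.903 67.907
8 5 166.399 -94.590
9 2 -245.291 162.635
10 2 402.128 -249.022
11 -3 -634.708 401.205
12 -3 998.227 -636.513

(exact arithmetic carried between steps; '≈' marks a value shown rounded to 6 d.p. or computed from one; I and e_prev carry over from the previous line; the table rounds u and y to 3 d.p., halves away from zero)
n=0: y=0, sp=5, e=sp−y=5; I=5, D=e−e_prev=5; u=1/4·5+3/2·5+1/4·5=10; next y=-2/5·0+3/4·10=7.5
n=1: y=7.5, sp=5, e=sp−y=-2.5; I=2.5, D=e−e_prev=-7.5; u=1/4·(-2.5)+3/2·2.5+1/4·(-7.5)=1.25; next y=-2/5·7.5+3/4·1.25=-2.0625
n=2: y=-2.0625, sp=5, e=sp−y=7.0625; I=9.5625, D=e−e_prev=9.5625; u=1/4·7.0625+3/2·9.5625+1/4·9.5625=18.5; next y=-2/5·(-2.0625)+3/4·18.5=14.7
n=3: y=14.7, sp=5, e=sp−y=-9.7; I=-0.1375, D=e−e_prev=-16.7625; u=1/4·(-9.7)+3/2·(-0.1375)+1/4·(-16.7625)=-6.821875; next y=-2/5·14.7+3/4·(-6.821875)≈-10.996406
n=4: y≈-10.996406, sp=5, e=sp−y≈15.996406; I≈15.858906, D=e−e_prev≈25.696406; u=1/4·15.996406+3/2·15.858906+1/4·25.696406≈34.211563; next y=-2/5·(-10.996406)+3/4·34.211563≈30.057234
n=5: y≈30.057234, sp=5, e=sp−y≈-25.057234; I≈-9.198328, D=e−e_prev≈-41.053641; u=1/4·(-25.057234)+3/2·(-9.198328)+1/4·(-41.053641)≈-30.325211; next y=-2/5·30.057234+3/4·(-30.325211)≈-34.766802
n=6: y≈-34.766802, sp=5, e=sp−y≈39.766802; I≈30.568474, D=e−e_prev≈64.824036; u=1/4·39.766802+3/2·30.568474+1/4·64.824036≈72.000420; next y=-2/5·(-34.766802)+3/4·72.000420≈67.907036
n=7: y≈67.907036, sp=5, e=sp−y≈-62.907036; I≈-32.338562, D=e−e_prev≈-102.673838; u=1/4·(-62.907036)+3/2·(-32.338562)+1/4·(-102.673838)≈-89.903062; next y=-2/5·67.907036+3/4·(-89.903062)≈-94.590111
n=8: y≈-94.590111, sp=5, e=sp−y≈99.590111; I≈67.251549, D=e−e_prev≈162.497147; u=1/4·99.590111+3/2·67.251549+1/4·162.497147≈166.399137; next y=-2/5·(-94.590111)+3/4·166.399137≈162.635397
n=9: y≈162.635397, sp=2, e=sp−y≈-160.635397; I≈-93.383849, D=e−e_prev≈-260.225508; u=1/4·(-160.635397)+3/2·(-93.383849)+1/4·(-260.225508)≈-245.290999; next y=-2/5·162.635397+3/4·(-245.290999)≈-249.022408
n=10: y≈-249.022408, sp=2, e=sp−y≈251.022408; I≈157.638560, D=e−e_prev≈411.657806; u=1/4·251.022408+3/2·157.638560+1/4·411.657806≈402.127893; next y=-2/5·(-249.022408)+3/4·402.127893≈401.204883
n=11: y≈401.204883, sp=-3, e=sp−y≈-404.204883; I≈-246.566323, D=e−e_prev≈-655.227291; u=1/4·(-404.204883)+3/2·(-246.566323)+1/4·(-655.227291)≈-634.707529; next y=-2/5·401.204883+3/4·(-634.707529)≈-636.512600
n=12: y≈-636.512600, sp=-3, e=sp−y≈633.512600; I≈386.946276, D=e−e_prev≈1037.717483; u=1/4·633.512600+3/2·386.946276+1/4·1037.717483≈998.226935; next y=-2/5·(-636.512600)+3/4·998.226935≈1003.275241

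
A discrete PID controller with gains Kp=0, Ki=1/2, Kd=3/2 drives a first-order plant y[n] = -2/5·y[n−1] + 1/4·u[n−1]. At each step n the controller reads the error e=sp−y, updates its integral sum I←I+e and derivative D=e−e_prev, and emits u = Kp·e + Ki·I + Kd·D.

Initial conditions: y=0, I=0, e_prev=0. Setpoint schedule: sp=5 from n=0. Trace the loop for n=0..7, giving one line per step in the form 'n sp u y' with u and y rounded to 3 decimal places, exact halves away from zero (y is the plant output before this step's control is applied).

(exact arithmetic carried between steps; '≈' marks a value shown rounded to 6 d.p. or computed from one; I and e_prev carry over from the previous line; the table rounds u and y to 3 d.p., halves away from zero)
n=0: y=0, sp=5, e=sp−y=5; I=5, D=e−e_prev=5; u=0·5+1/2·5+3/2·5=10; next y=-2/5·0+1/4·10=2.5
n=1: y=2.5, sp=5, e=sp−y=2.5; I=7.5, D=e−e_prev=-2.5; u=0·2.5+1/2·7.5+3/2·(-2.5)=0; next y=-2/5·2.5+1/4·0=-1
n=2: y=-1, sp=5, e=sp−y=6; I=13.5, D=e−e_prev=3.5; u=0·6+1/2·13.5+3/2·3.5=12; next y=-2/5·(-1)+1/4·12=3.4
n=3: y=3.4, sp=5, e=sp−y=1.6; I=15.1, D=e−e_prev=-4.4; u=0·1.6+1/2·15.1+3/2·(-4.4)=0.95; next y=-2/5·3.4+1/4·0.95=-1.1225
n=4: y=-1.1225, sp=5, e=sp−y=6.1225; I=21.2225, D=e−e_prev=4.5225; u=0·6.1225+1/2·21.2225+3/2·4.5225=17.395; next y=-2/5·(-1.1225)+1/4·17.395=4.79775
n=5: y=4.79775, sp=5, e=sp−y=0.20225; I=21.42475, D=e−e_prev=-5.92025; u=0·0.20225+1/2·21.42475+3/2·(-5.92025)=1.832; next y=-2/5·4.79775+1/4·1.832=-1.4611
n=6: y=-1.4611, sp=5, e=sp−y=6.4611; I=27.88585, D=e−e_prev=6.25885; u=0·6.4611+1/2·27.88585+3/2·6.25885=23.3312; next y=-2/5·(-1.4611)+1/4·23.3312=6.41724
n=7: y=6.41724, sp=5, e=sp−y=-1.41724; I=26.46861, D=e−e_prev=-7.87834; u=0·(-1.41724)+1/2·26.46861+3/2·(-7.87834)=1.416795; next y=-2/5·6.41724+1/4·1.416795≈-2.212697

0 5 10.000 0.000
1 5 0.000 2.500
2 5 12.000 -1.000
3 5 0.950 3.400
4 5 17.395 -1.123
5 5 1.832 4.798
6 5 23.331 -1.461
7 5 1.417 6.417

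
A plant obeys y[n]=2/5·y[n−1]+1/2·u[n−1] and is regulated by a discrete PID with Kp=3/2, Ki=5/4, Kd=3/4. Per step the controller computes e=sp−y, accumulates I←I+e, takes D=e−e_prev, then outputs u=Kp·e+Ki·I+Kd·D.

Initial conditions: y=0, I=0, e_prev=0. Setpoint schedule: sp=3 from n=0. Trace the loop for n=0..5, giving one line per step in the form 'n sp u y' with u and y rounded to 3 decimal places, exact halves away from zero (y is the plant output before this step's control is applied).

(exact arithmetic carried between steps; '≈' marks a value shown rounded to 6 d.p. or computed from one; I and e_prev carry over from the previous line; the table rounds u and y to 3 d.p., halves away from zero)
n=0: y=0, sp=3, e=sp−y=3; I=3, D=e−e_prev=3; u=3/2·3+5/4·3+3/4·3=10.5; next y=2/5·0+1/2·10.5=5.25
n=1: y=5.25, sp=3, e=sp−y=-2.25; I=0.75, D=e−e_prev=-5.25; u=3/2·(-2.25)+5/4·0.75+3/4·(-5.25)=-6.375; next y=2/5·5.25+1/2·(-6.375)=-1.0875
n=2: y=-1.0875, sp=3, e=sp−y=4.0875; I=4.8375, D=e−e_prev=6.3375; u=3/2·4.0875+5/4·4.8375+3/4·6.3375=16.93125; next y=2/5·(-1.0875)+1/2·16.93125=8.030625
n=3: y=8.030625, sp=3, e=sp−y=-5.030625; I=-0.193125, D=e−e_prev=-9.118125; u=3/2·(-5.030625)+5/4·(-0.193125)+3/4·(-9.118125)≈-14.625938; next y=2/5·8.030625+1/2·(-14.625938)≈-4.100719
n=4: y≈-4.100719, sp=3, e=sp−y≈7.100719; I≈6.907594, D=e−e_prev≈12.131344; u=3/2·7.100719+5/4·6.907594+3/4·12.131344≈28.384078; next y=2/5·(-4.100719)+1/2·28.384078≈12.551752
n=5: y≈12.551752, sp=3, e=sp−y≈-9.551752; I≈-2.644158, D=e−e_prev≈-16.652470; u=3/2·(-9.551752)+5/4·(-2.644158)+3/4·(-16.652470)≈-30.122177; next y=2/5·12.551752+1/2·(-30.122177)≈-10.040388

0 3 10.500 0.000
1 3 -6.375 5.250
2 3 16.931 -1.088
3 3 -14.626 8.031
4 3 28.384 -4.101
5 3 -30.122 12.552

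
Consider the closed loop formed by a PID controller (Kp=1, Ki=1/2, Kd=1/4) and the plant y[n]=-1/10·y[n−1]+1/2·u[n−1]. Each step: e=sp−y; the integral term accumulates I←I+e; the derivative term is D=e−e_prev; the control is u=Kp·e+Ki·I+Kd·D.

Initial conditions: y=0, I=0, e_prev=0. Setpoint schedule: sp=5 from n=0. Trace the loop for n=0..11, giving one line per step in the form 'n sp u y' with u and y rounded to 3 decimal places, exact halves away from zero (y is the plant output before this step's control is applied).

0 5 8.750 0.000
1 5 2.344 4.375
2 5 10.121 0.734
3 5 3.901 4.987
4 5 11.157 1.452
5 5 5.080 5.434
6 5 11.873 1.997
7 5 5.970 5.737
8 5 12.356 2.411
9 5 6.649 5.937
10 5 12.673 2.731
11 5 7.174 6.063

(exact arithmetic carried between steps; '≈' marks a value shown rounded to 6 d.p. or computed from one; I and e_prev carry over from the previous line; the table rounds u and y to 3 d.p., halves away from zero)
n=0: y=0, sp=5, e=sp−y=5; I=5, D=e−e_prev=5; u=1·5+1/2·5+1/4·5=8.75; next y=-1/10·0+1/2·8.75=4.375
n=1: y=4.375, sp=5, e=sp−y=0.625; I=5.625, D=e−e_prev=-4.375; u=1·0.625+1/2·5.625+1/4·(-4.375)=2.34375; next y=-1/10·4.375+1/2·2.34375=0.734375
n=2: y=0.734375, sp=5, e=sp−y=4.265625; I=9.890625, D=e−e_prev=3.640625; u=1·4.265625+1/2·9.890625+1/4·3.640625≈10.121094; next y=-1/10·0.734375+1/2·10.121094≈4.987109
n=3: y≈4.987109, sp=5, e=sp−y≈0.012891; I≈9.903516, D=e−e_prev≈-4.252734; u=1·0.012891+1/2·9.903516+1/4·(-4.252734)≈3.901465; next y=-1/10·4.987109+1/2·3.901465≈1.452021
n=4: y≈1.452021, sp=5, e=sp−y≈3.547979; I≈13.451494, D=e−e_prev≈3.535088; u=1·3.547979+1/2·13.451494+1/4·3.535088≈11.157498; next y=-1/10·1.452021+1/2·11.157498≈5.433547
n=5: y≈5.433547, sp=5, e=sp−y≈-0.433547; I≈13.017948, D=e−e_prev≈-3.981525; u=1·(-0.433547)+1/2·13.017948+1/4·(-3.981525)≈5.080046; next y=-1/10·5.433547+1/2·5.080046≈1.996668
n=6: y≈1.996668, sp=5, e=sp−y≈3.003332; I≈16.021279, D=e−e_prev≈3.436878; u=1·3.003332+1/2·16.021279+1/4·3.436878≈11.873191; next y=-1/10·1.996668+1/2·11.873191≈5.736929
n=7: y≈5.736929, sp=5, e=sp−y≈-0.736929; I≈15.284351, D=e−e_prev≈-3.740260; u=1·(-0.736929)+1/2·15.284351+1/4·(-3.740260)≈5.970182; next y=-1/10·5.736929+1/2·5.970182≈2.411398
n=8: y≈2.411398, sp=5, e=sp−y≈2.588602; I≈17.872953, D=e−e_prev≈3.325531; u=1·2.588602+1/2·17.872953+1/4·3.325531≈12.356461; next y=-1/10·2.411398+1/2·12.356461≈5.937091
n=9: y≈5.937091, sp=5, e=sp−y≈-0.937091; I≈16.935862, D=e−e_prev≈-3.525693; u=1·(-0.937091)+1/2·16.935862+1/4·(-3.525693)≈6.649417; next y=-1/10·5.937091+1/2·6.649417≈2.730999
n=10: y≈2.730999, sp=5, e=sp−y≈2.269001; I≈19.204863, D=e−e_prev≈3.206091; u=1·2.269001+1/2·19.204863+1/4·3.206091≈12.672955; next y=-1/10·2.730999+1/2·12.672955≈6.063377
n=11: y≈6.063377, sp=5, e=sp−y≈-1.063377; I≈18.141485, D=e−e_prev≈-3.332378; u=1·(-1.063377)+1/2·18.141485+1/4·(-3.332378)≈7.174271; next y=-1/10·6.063377+1/2·7.174271≈2.980798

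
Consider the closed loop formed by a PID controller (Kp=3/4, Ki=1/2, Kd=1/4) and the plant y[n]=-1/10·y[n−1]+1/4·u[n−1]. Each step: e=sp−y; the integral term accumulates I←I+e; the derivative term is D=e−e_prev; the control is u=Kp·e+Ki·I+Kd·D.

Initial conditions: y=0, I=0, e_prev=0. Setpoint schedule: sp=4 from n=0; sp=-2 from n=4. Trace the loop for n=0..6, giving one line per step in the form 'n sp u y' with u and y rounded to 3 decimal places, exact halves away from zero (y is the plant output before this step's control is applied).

(exact arithmetic carried between steps; '≈' marks a value shown rounded to 6 d.p. or computed from one; I and e_prev carry over from the previous line; the table rounds u and y to 3 d.p., halves away from zero)
n=0: y=0, sp=4, e=sp−y=4; I=4, D=e−e_prev=4; u=3/4·4+1/2·4+1/4·4=6; next y=-1/10·0+1/4·6=1.5
n=1: y=1.5, sp=4, e=sp−y=2.5; I=6.5, D=e−e_prev=-1.5; u=3/4·2.5+1/2·6.5+1/4·(-1.5)=4.75; next y=-1/10·1.5+1/4·4.75=1.0375
n=2: y=1.0375, sp=4, e=sp−y=2.9625; I=9.4625, D=e−e_prev=0.4625; u=3/4·2.9625+1/2·9.4625+1/4·0.4625=7.06875; next y=-1/10·1.0375+1/4·7.06875≈1.663438
n=3: y≈1.663438, sp=4, e=sp−y≈2.336563; I≈11.799063, D=e−e_prev≈-0.625938; u=3/4·2.336563+1/2·11.799063+1/4·(-0.625938)≈7.495469; next y=-1/10·1.663438+1/4·7.495469≈1.707523
n=4: y≈1.707523, sp=-2, e=sp−y≈-3.707523; I≈8.091539, D=e−e_prev≈-6.044086; u=3/4·(-3.707523)+1/2·8.091539+1/4·(-6.044086)≈-0.245895; next y=-1/10·1.707523+1/4·(-0.245895)≈-0.232226
n=5: y≈-0.232226, sp=-2, e=sp−y≈-1.767774; I≈6.323765, D=e−e_prev≈1.939749; u=3/4·(-1.767774)+1/2·6.323765+1/4·1.939749≈2.320989; next y=-1/10·(-0.232226)+1/4·2.320989≈0.603470
n=6: y≈0.603470, sp=-2, e=sp−y≈-2.603470; I≈3.720295, D=e−e_prev≈-0.835696; u=3/4·(-2.603470)+1/2·3.720295+1/4·(-0.835696)≈-0.301379; next y=-1/10·0.603470+1/4·(-0.301379)≈-0.135692

0 4 6.000 0.000
1 4 4.750 1.500
2 4 7.069 1.038
3 4 7.495 1.663
4 -2 -0.246 1.708
5 -2 2.321 -0.232
6 -2 -0.301 0.603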